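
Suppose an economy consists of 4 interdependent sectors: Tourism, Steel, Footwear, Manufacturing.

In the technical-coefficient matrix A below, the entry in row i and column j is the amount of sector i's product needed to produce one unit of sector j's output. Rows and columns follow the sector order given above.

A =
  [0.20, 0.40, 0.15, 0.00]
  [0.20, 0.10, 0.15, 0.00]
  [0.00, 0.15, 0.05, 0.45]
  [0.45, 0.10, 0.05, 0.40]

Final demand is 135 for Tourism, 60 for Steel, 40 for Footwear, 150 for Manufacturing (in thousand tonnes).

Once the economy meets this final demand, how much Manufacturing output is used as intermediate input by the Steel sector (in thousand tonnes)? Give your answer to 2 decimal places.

I − A =
  [   0.80    -0.40    -0.15     0.00]
  [  -0.20     0.90    -0.15     0.00]
  [   0.00    -0.15     0.95    -0.45]
  [  -0.45    -0.10    -0.05     0.60]
Compute the cofactors C_ij = (−1)^(i+j)·(3×3 minor ij) of I−A; the adjugate is their transpose:
adj(I−A) = Cᵀ =
  [ 0.472500   0.239250   0.117000   0.087750]
  [ 0.139875   0.407625   0.090000   0.067500]
  [ 0.209250   0.189000   0.384000   0.288000]
  [ 0.395125   0.263125   0.134750   0.585500]
det(I−A) = Σ_j (I−A)_1j·C_1j = (0.80)(0.472500) + (-0.40)(0.139875) + (-0.15)(0.209250) + (0.00)(0.395125) = 0.2906625
(I − A)⁻¹ = adj(I−A) / det(I−A) ≈
  [   1.6256     0.8231     0.4025     0.3019]
  [   0.4812     1.4024     0.3096     0.2322]
  [   0.7199     0.6502     1.3211     0.9908]
  [   1.3594     0.9053     0.4636     2.0144]
First solve x = (I − A)⁻¹ d = adj(I−A)·d / det(I−A); in particular x_S = (0.139875·135 + 0.407625·60 + 0.090000·40 + 0.067500·150) / 0.2906625 = 57.065625 / 0.2906625 ≈ 196.3295.
Intermediate flow from M to S: z_MS = a_MS · x_S = 0.10 × 57.065625 / 0.2906625 = 5.7065625 / 0.2906625 ≈ 19.63.

z_MS = 19.63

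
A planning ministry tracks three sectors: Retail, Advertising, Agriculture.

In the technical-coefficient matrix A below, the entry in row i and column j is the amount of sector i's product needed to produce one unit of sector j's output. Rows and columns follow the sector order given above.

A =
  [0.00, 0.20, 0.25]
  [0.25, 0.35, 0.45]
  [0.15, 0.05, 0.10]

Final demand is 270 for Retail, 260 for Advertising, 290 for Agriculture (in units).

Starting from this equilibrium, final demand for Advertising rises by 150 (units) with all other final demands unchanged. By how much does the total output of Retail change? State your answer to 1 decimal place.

I − A =
  [   1.00    -0.20    -0.25]
  [  -0.25     0.65    -0.45]
  [  -0.15    -0.05     0.90]
Cofactors of I−A, C_ij = (−1)^(i+j)·(minor ij) (rows/columns in the sector order above):
  C_11 = (0.65)(0.90) − (-0.45)(-0.05) = 0.5625
  C_12 = −[(-0.25)(0.90) − (-0.45)(-0.15)] = 0.2925
  C_13 = (-0.25)(-0.05) − (0.65)(-0.15) = 0.1100
  C_21 = −[(-0.20)(0.90) − (-0.25)(-0.05)] = 0.1925
  C_22 = (1.00)(0.90) − (-0.25)(-0.15) = 0.8625
  C_23 = −[(1.00)(-0.05) − (-0.20)(-0.15)] = 0.0800
  C_31 = (-0.20)(-0.45) − (-0.25)(0.65) = 0.2525
  C_32 = −[(1.00)(-0.45) − (-0.25)(-0.25)] = 0.5125
  C_33 = (1.00)(0.65) − (-0.20)(-0.25) = 0.6000
det(I−A) = Σ_j (I−A)_1j·C_1j = (1.00)(0.5625) + (-0.20)(0.2925) + (-0.25)(0.1100) = 0.4765
adj(I−A) = Cᵀ =
  [ 0.5625   0.1925   0.2525]
  [ 0.2925   0.8625   0.5125]
  [ 0.1100   0.0800   0.6000]
(I − A)⁻¹ = adj(I−A) / det(I−A) ≈
  [   1.1805     0.4040     0.5299]
  [   0.6139     1.8101     1.0756]
  [   0.2308     0.1679     1.2592]
Δx = (I − A)⁻¹ Δd with Δd having +150 in the Advertising component and 0 elsewhere.
So Δx_1 = L_12 · (+150), where L_12 = adj(I−A)_12 / det(I−A) = 0.1925 / 0.4765.
Δx_1 = 0.1925 × (+150) / 0.4765 = 28.875 / 0.4765 ≈ 60.6.

Δx_1 = 60.6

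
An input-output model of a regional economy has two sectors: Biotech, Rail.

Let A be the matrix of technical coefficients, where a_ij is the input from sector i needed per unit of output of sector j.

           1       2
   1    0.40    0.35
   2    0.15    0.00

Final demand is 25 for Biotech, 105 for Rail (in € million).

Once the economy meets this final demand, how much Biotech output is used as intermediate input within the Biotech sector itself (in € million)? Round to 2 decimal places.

I − A =
  [   0.60    -0.35]
  [  -0.15     1.00]
det(I−A) = (0.60)(1.00) − (-0.35)(-0.15) = 0.5475
adj(I−A) = [[1.00, 0.35], [0.15, 0.60]]
(I − A)⁻¹ = adj(I−A) / det(I−A) ≈
  [   1.8265     0.6393]
  [   0.2740     1.0959]
First solve x = (I − A)⁻¹ d = adj(I−A)·d / det(I−A); in particular x_1 = (1.00·25 + 0.35·105) / 0.5475 = 61.75 / 0.5475 ≈ 112.7854.
Intermediate flow from 1 to 1: z_11 = a_11 · x_1 = 0.40 × 61.75 / 0.5475 = 24.70 / 0.5475 ≈ 45.11.

z_11 = 45.11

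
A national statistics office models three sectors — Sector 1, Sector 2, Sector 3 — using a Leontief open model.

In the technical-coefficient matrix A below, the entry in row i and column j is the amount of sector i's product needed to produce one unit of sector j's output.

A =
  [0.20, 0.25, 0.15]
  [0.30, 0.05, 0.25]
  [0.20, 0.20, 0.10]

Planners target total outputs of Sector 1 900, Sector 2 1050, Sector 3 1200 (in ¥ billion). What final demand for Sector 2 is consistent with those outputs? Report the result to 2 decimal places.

I − A =
  [   0.80    -0.25    -0.15]
  [  -0.30     0.95    -0.25]
  [  -0.20    -0.20     0.90]
d = (I − A) x:
  d_1 = (+0.80)·900 + (-0.25)·1050 + (-0.15)·1200 = 277.50
  d_2 = (-0.30)·900 + (+0.95)·1050 + (-0.25)·1200 = 427.50
  d_3 = (-0.20)·900 + (-0.20)·1050 + (+0.90)·1200 = 690.00

d_2 = 427.50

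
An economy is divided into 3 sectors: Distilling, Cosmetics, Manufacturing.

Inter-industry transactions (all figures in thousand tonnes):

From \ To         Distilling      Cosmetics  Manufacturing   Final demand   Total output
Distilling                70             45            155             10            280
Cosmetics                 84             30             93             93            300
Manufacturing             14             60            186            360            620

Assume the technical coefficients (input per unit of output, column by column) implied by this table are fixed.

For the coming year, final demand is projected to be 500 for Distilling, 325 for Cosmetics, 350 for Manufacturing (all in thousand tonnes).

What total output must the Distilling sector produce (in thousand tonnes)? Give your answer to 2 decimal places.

Technical coefficients a_ij = z_ij / X_j:
  a_11 = 70/280 = 0.25, a_21 = 84/280 = 0.30, a_31 = 14/280 = 0.05
  a_12 = 45/300 = 0.15, a_22 = 30/300 = 0.10, a_32 = 60/300 = 0.20
  a_13 = 155/620 = 0.25, a_23 = 93/620 = 0.15, a_33 = 186/620 = 0.30
I − A =
  [   0.75    -0.15    -0.25]
  [  -0.30     0.90    -0.15]
  [  -0.05    -0.20     0.70]
Cofactors of I−A, C_ij = (−1)^(i+j)·(minor ij) (rows/columns in the sector order above):
  C_11 = (0.90)(0.70) − (-0.15)(-0.20) = 0.6000
  C_12 = −[(-0.30)(0.70) − (-0.15)(-0.05)] = 0.2175
  C_13 = (-0.30)(-0.20) − (0.90)(-0.05) = 0.1050
  C_21 = −[(-0.15)(0.70) − (-0.25)(-0.20)] = 0.1550
  C_22 = (0.75)(0.70) − (-0.25)(-0.05) = 0.5125
  C_23 = −[(0.75)(-0.20) − (-0.15)(-0.05)] = 0.1575
  C_31 = (-0.15)(-0.15) − (-0.25)(0.90) = 0.2475
  C_32 = −[(0.75)(-0.15) − (-0.25)(-0.30)] = 0.1875
  C_33 = (0.75)(0.90) − (-0.15)(-0.30) = 0.6300
det(I−A) = Σ_j (I−A)_1j·C_1j = (0.75)(0.6000) + (-0.15)(0.2175) + (-0.25)(0.1050) = 0.391125
adj(I−A) = Cᵀ =
  [ 0.6000   0.1550   0.2475]
  [ 0.2175   0.5125   0.1875]
  [ 0.1050   0.1575   0.6300]
(I − A)⁻¹ = adj(I−A) / det(I−A) ≈
  [   1.5340     0.3963     0.6328]
  [   0.5561     1.3103     0.4794]
  [   0.2685     0.4027     1.6107]
x = (I − A)⁻¹ d = adj(I−A)·d / det(I−A), with det(I−A) = 0.391125:
  x_1 = (0.6000·500 + 0.1550·325 + 0.2475·350) / 0.391125 = 437.00 / 0.391125 ≈ 1117.29
  x_2 = (0.2175·500 + 0.5125·325 + 0.1875·350) / 0.391125 = 340.9375 / 0.391125 ≈ 871.68
  x_3 = (0.1050·500 + 0.1575·325 + 0.6300·350) / 0.391125 = 324.1875 / 0.391125 ≈ 828.86

x_1 = 1117.29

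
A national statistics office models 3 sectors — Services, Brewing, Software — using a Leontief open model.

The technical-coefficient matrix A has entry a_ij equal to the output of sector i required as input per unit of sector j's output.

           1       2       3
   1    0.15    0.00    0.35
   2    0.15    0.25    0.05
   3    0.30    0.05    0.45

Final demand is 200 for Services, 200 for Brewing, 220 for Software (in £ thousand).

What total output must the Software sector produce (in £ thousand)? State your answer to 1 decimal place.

x_3 = 730.9

I − A =
  [   0.85     0.00    -0.35]
  [  -0.15     0.75    -0.05]
  [  -0.30    -0.05     0.55]
Cofactors of I−A, C_ij = (−1)^(i+j)·(minor ij) (rows/columns in the sector order above):
  C_11 = (0.75)(0.55) − (-0.05)(-0.05) = 0.4100
  C_12 = −[(-0.15)(0.55) − (-0.05)(-0.30)] = 0.0975
  C_13 = (-0.15)(-0.05) − (0.75)(-0.30) = 0.2325
  C_21 = −[(0.00)(0.55) − (-0.35)(-0.05)] = 0.0175
  C_22 = (0.85)(0.55) − (-0.35)(-0.30) = 0.3625
  C_23 = −[(0.85)(-0.05) − (0.00)(-0.30)] = 0.0425
  C_31 = (0.00)(-0.05) − (-0.35)(0.75) = 0.2625
  C_32 = −[(0.85)(-0.05) − (-0.35)(-0.15)] = 0.0950
  C_33 = (0.85)(0.75) − (0.00)(-0.15) = 0.6375
det(I−A) = Σ_j (I−A)_1j·C_1j = (0.85)(0.4100) + (0.00)(0.0975) + (-0.35)(0.2325) = 0.267125
adj(I−A) = Cᵀ =
  [ 0.4100   0.0175   0.2625]
  [ 0.0975   0.3625   0.0950]
  [ 0.2325   0.0425   0.6375]
(I − A)⁻¹ = adj(I−A) / det(I−A) ≈
  [   1.5349     0.0655     0.9827]
  [   0.3650     1.3570     0.3556]
  [   0.8704     0.1591     2.3865]
x = (I − A)⁻¹ d = adj(I−A)·d / det(I−A), with det(I−A) = 0.267125:
  x_1 = (0.4100·200 + 0.0175·200 + 0.2625·220) / 0.267125 = 143.25 / 0.267125 ≈ 536.3
  x_2 = (0.0975·200 + 0.3625·200 + 0.0950·220) / 0.267125 = 112.90 / 0.267125 ≈ 422.6
  x_3 = (0.2325·200 + 0.0425·200 + 0.6375·220) / 0.267125 = 195.25 / 0.267125 ≈ 730.9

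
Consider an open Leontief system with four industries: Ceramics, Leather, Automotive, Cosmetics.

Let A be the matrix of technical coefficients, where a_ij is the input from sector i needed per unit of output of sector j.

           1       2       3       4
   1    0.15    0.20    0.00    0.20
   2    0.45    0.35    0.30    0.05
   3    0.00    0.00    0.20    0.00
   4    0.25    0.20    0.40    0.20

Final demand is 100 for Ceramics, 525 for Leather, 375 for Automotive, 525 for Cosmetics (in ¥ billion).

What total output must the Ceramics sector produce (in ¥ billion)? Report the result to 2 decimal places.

I − A =
  [   0.85    -0.20     0.00    -0.20]
  [  -0.45     0.65    -0.30    -0.05]
  [   0.00     0.00     0.80     0.00]
  [  -0.25    -0.20    -0.40     0.80]
Compute the cofactors C_ij = (−1)^(i+j)·(3×3 minor ij) of I−A; the adjugate is their transpose:
adj(I−A) = Cᵀ =
  [ 0.4080   0.1600   0.1160   0.1120]
  [ 0.2980   0.5040   0.2420   0.1060]
  [ 0.0000   0.0000   0.3085   0.0000]
  [ 0.2020   0.1760   0.2510   0.3700]
det(I−A) = Σ_j (I−A)_1j·C_1j = (0.85)(0.4080) + (-0.20)(0.2980) + (0.00)(0.0000) + (-0.20)(0.2020) = 0.2468
(I − A)⁻¹ = adj(I−A) / det(I−A) ≈
  [   1.6532     0.6483     0.4700     0.4538]
  [   1.2075     2.0421     0.9806     0.4295]
  [   0.0000     0.0000     1.2500     0.0000]
  [   0.8185     0.7131     1.0170     1.4992]
x = (I − A)⁻¹ d = adj(I−A)·d / det(I−A), with det(I−A) = 0.2468:
  x_1 = (0.4080·100 + 0.1600·525 + 0.1160·375 + 0.1120·525) / 0.2468 = 227.10 / 0.2468 ≈ 920.18
  x_2 = (0.2980·100 + 0.5040·525 + 0.2420·375 + 0.1060·525) / 0.2468 = 440.80 / 0.2468 ≈ 1786.06
  x_3 = (0.0000·100 + 0.0000·525 + 0.3085·375 + 0.0000·525) / 0.2468 = 115.6875 / 0.2468 = 468.75
  x_4 = (0.2020·100 + 0.1760·525 + 0.2510·375 + 0.3700·525) / 0.2468 = 400.975 / 0.2468 ≈ 1624.70

x_1 = 920.18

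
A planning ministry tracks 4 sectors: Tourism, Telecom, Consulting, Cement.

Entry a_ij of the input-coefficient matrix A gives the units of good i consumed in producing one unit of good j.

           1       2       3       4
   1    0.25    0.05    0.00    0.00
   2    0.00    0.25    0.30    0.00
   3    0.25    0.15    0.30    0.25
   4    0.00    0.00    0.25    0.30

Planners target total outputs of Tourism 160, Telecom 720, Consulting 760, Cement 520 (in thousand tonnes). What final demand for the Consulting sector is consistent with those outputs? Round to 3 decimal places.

I − A =
  [   0.75    -0.05     0.00     0.00]
  [   0.00     0.75    -0.30     0.00]
  [  -0.25    -0.15     0.70    -0.25]
  [   0.00     0.00    -0.25     0.70]
d = (I − A) x:
  d_1 = (+0.75)·160 + (-0.05)·720 + (+0.00)·760 + (+0.00)·520 = 84.000
  d_2 = (+0.00)·160 + (+0.75)·720 + (-0.30)·760 + (+0.00)·520 = 312.000
  d_3 = (-0.25)·160 + (-0.15)·720 + (+0.70)·760 + (-0.25)·520 = 254.000
  d_4 = (+0.00)·160 + (+0.00)·720 + (-0.25)·760 + (+0.70)·520 = 174.000

d_3 = 254.000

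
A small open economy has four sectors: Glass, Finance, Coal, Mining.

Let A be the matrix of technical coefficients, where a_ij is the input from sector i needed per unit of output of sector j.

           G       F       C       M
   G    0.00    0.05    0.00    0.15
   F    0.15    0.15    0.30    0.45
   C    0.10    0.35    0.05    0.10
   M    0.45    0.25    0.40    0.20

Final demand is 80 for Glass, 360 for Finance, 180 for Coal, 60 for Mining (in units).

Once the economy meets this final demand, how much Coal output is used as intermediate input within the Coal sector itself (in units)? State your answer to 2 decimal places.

I − A =
  [   1.00    -0.05     0.00    -0.15]
  [  -0.15     0.85    -0.30    -0.45]
  [  -0.10    -0.35     0.95    -0.10]
  [  -0.45    -0.25    -0.40     0.80]
Compute the cofactors C_ij = (−1)^(i+j)·(3×3 minor ij) of I−A; the adjugate is their transpose:
adj(I−A) = Cᵀ =
  [ 0.350625   0.092625   0.083250   0.128250]
  [ 0.355875   0.649875   0.408750   0.483375]
  [ 0.211625   0.291375   0.488375   0.264625]
  [ 0.414250   0.400875   0.418750   0.693875]
det(I−A) = Σ_j (I−A)_1j·C_1j = (1.00)(0.350625) + (-0.05)(0.355875) + (0.00)(0.211625) + (-0.15)(0.414250) = 0.27069375
(I − A)⁻¹ = adj(I−A) / det(I−A) ≈
  [   1.2953     0.3422     0.3075     0.4738]
  [   1.3147     2.4008     1.5100     1.7857]
  [   0.7818     1.0764     1.8042     0.9776]
  [   1.5303     1.4809     1.5470     2.5633]
First solve x = (I − A)⁻¹ d = adj(I−A)·d / det(I−A); in particular x_C = (0.211625·80 + 0.291375·360 + 0.488375·180 + 0.264625·60) / 0.27069375 = 225.61 / 0.27069375 ≈ 833.4511.
Intermediate flow from C to C: z_CC = a_CC · x_C = 0.05 × 225.61 / 0.27069375 = 11.2805 / 0.27069375 ≈ 41.67.

z_CC = 41.67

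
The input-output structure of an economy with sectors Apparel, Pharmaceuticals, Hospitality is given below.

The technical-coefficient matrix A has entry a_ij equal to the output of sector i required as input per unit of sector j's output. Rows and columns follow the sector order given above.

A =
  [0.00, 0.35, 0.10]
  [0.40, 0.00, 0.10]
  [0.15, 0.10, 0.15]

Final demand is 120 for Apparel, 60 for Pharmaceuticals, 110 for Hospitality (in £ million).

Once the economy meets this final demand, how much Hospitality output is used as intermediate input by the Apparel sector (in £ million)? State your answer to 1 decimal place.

I − A =
  [   1.00    -0.35    -0.10]
  [  -0.40     1.00    -0.10]
  [  -0.15    -0.10     0.85]
Cofactors of I−A, C_ij = (−1)^(i+j)·(minor ij) (rows/columns in the sector order above):
  C_11 = (1.00)(0.85) − (-0.10)(-0.10) = 0.8400
  C_12 = −[(-0.40)(0.85) − (-0.10)(-0.15)] = 0.3550
  C_13 = (-0.40)(-0.10) − (1.00)(-0.15) = 0.1900
  C_21 = −[(-0.35)(0.85) − (-0.10)(-0.10)] = 0.3075
  C_22 = (1.00)(0.85) − (-0.10)(-0.15) = 0.8350
  C_23 = −[(1.00)(-0.10) − (-0.35)(-0.15)] = 0.1525
  C_31 = (-0.35)(-0.10) − (-0.10)(1.00) = 0.1350
  C_32 = −[(1.00)(-0.10) − (-0.10)(-0.40)] = 0.1400
  C_33 = (1.00)(1.00) − (-0.35)(-0.40) = 0.8600
det(I−A) = Σ_j (I−A)_1j·C_1j = (1.00)(0.8400) + (-0.35)(0.3550) + (-0.10)(0.1900) = 0.69675
adj(I−A) = Cᵀ =
  [ 0.8400   0.3075   0.1350]
  [ 0.3550   0.8350   0.1400]
  [ 0.1900   0.1525   0.8600]
(I − A)⁻¹ = adj(I−A) / det(I−A) ≈
  [   1.2056     0.4413     0.1938]
  [   0.5095     1.1984     0.2009]
  [   0.2727     0.2189     1.2343]
First solve x = (I − A)⁻¹ d = adj(I−A)·d / det(I−A); in particular x_1 = (0.8400·120 + 0.3075·60 + 0.1350·110) / 0.69675 = 134.10 / 0.69675 ≈ 192.465.
Intermediate flow from 3 to 1: z_31 = a_31 · x_1 = 0.15 × 134.10 / 0.69675 = 20.115 / 0.69675 ≈ 28.9.

z_31 = 28.9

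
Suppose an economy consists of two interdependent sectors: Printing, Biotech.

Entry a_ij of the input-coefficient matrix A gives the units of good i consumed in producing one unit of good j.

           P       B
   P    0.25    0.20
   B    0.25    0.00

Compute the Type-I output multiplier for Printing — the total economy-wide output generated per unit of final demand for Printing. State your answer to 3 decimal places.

I − A =
  [   0.75    -0.20]
  [  -0.25     1.00]
det(I−A) = (0.75)(1.00) − (-0.20)(-0.25) = 0.7000
adj(I−A) = [[1.00, 0.20], [0.25, 0.75]]
(I − A)⁻¹ = adj(I−A) / det(I−A) ≈
  [   1.4286     0.2857]
  [   0.3571     1.0714]
The output multiplier for sector j is the column-j sum of the Leontief inverse (I − A)⁻¹ = adj(I−A) / det(I−A).
Column P of adj(I−A): (1.00, 0.25); det(I−A) = 0.7000.
m_P = (1.00 + 0.25) / 0.7000 = 1.25 / 0.7000 ≈ 1.786.

m_P = 1.786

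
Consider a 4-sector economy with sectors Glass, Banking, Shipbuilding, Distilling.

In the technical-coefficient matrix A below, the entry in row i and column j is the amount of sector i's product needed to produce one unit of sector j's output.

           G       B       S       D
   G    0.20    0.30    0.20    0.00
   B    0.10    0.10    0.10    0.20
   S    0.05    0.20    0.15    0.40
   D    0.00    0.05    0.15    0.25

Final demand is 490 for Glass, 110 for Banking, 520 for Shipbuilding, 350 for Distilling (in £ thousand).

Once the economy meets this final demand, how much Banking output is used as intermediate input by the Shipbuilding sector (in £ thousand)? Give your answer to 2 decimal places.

z_BS = 114.64

I − A =
  [   0.80    -0.30    -0.20     0.00]
  [  -0.10     0.90    -0.10    -0.20]
  [  -0.05    -0.20     0.85    -0.40]
  [   0.00    -0.05    -0.15     0.75]
Compute the cofactors C_ij = (−1)^(i+j)·(3×3 minor ij) of I−A; the adjugate is their transpose:
adj(I−A) = Cᵀ =
  [ 0.48825   0.20725   0.16450   0.14300]
  [ 0.06300   0.45450   0.09900   0.17400]
  [ 0.05025   0.14725   0.50950   0.31100]
  [ 0.01425   0.05975   0.10850   0.55600]
det(I−A) = Σ_j (I−A)_1j·C_1j = (0.80)(0.48825) + (-0.30)(0.06300) + (-0.20)(0.05025) + (0.00)(0.01425) = 0.36165
(I − A)⁻¹ = adj(I−A) / det(I−A) ≈
  [   1.3501     0.5731     0.4549     0.3954]
  [   0.1742     1.2567     0.2737     0.4811]
  [   0.1389     0.4072     1.4088     0.8599]
  [   0.0394     0.1652     0.3000     1.5374]
First solve x = (I − A)⁻¹ d = adj(I−A)·d / det(I−A); in particular x_S = (0.05025·490 + 0.14725·110 + 0.50950·520 + 0.31100·350) / 0.36165 = 414.61 / 0.36165 ≈ 1146.4399.
Intermediate flow from B to S: z_BS = a_BS · x_S = 0.10 × 414.61 / 0.36165 = 41.461 / 0.36165 ≈ 114.64.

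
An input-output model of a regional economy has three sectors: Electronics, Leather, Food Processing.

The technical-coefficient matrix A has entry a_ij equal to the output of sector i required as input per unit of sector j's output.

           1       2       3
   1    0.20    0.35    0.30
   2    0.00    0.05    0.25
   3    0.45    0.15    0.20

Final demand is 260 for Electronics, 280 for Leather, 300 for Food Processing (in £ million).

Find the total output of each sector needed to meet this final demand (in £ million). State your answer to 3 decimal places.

I − A =
  [   0.80    -0.35    -0.30]
  [   0.00     0.95    -0.25]
  [  -0.45    -0.15     0.80]
Cofactors of I−A, C_ij = (−1)^(i+j)·(minor ij) (rows/columns in the sector order above):
  C_11 = (0.95)(0.80) − (-0.25)(-0.15) = 0.7225
  C_12 = −[(0.00)(0.80) − (-0.25)(-0.45)] = 0.1125
  C_13 = (0.00)(-0.15) − (0.95)(-0.45) = 0.4275
  C_21 = −[(-0.35)(0.80) − (-0.30)(-0.15)] = 0.3250
  C_22 = (0.80)(0.80) − (-0.30)(-0.45) = 0.5050
  C_23 = −[(0.80)(-0.15) − (-0.35)(-0.45)] = 0.2775
  C_31 = (-0.35)(-0.25) − (-0.30)(0.95) = 0.3725
  C_32 = −[(0.80)(-0.25) − (-0.30)(0.00)] = 0.2000
  C_33 = (0.80)(0.95) − (-0.35)(0.00) = 0.7600
det(I−A) = Σ_j (I−A)_1j·C_1j = (0.80)(0.7225) + (-0.35)(0.1125) + (-0.30)(0.4275) = 0.410375
adj(I−A) = Cᵀ =
  [ 0.7225   0.3250   0.3725]
  [ 0.1125   0.5050   0.2000]
  [ 0.4275   0.2775   0.7600]
(I − A)⁻¹ = adj(I−A) / det(I−A) ≈
  [   1.7606     0.7920     0.9077]
  [   0.2741     1.2306     0.4874]
  [   1.0417     0.6762     1.8520]
x = (I − A)⁻¹ d = adj(I−A)·d / det(I−A), with det(I−A) = 0.410375:
  x_1 = (0.7225·260 + 0.3250·280 + 0.3725·300) / 0.410375 = 390.60 / 0.410375 ≈ 951.812
  x_2 = (0.1125·260 + 0.5050·280 + 0.2000·300) / 0.410375 = 230.65 / 0.410375 ≈ 562.047
  x_3 = (0.4275·260 + 0.2775·280 + 0.7600·300) / 0.410375 = 416.85 / 0.410375 ≈ 1015.778

x_1 = 951.812, x_2 = 562.047, x_3 = 1015.778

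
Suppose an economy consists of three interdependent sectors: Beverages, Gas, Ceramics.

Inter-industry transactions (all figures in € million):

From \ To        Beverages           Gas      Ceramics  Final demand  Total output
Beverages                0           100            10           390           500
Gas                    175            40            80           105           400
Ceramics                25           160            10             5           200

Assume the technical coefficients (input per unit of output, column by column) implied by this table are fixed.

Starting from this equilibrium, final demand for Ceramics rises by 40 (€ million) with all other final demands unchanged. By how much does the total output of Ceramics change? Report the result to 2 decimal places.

Δx_3 = 54.38

Technical coefficients a_ij = z_ij / X_j:
  a_11 = 0/500 = 0.00, a_21 = 175/500 = 0.35, a_31 = 25/500 = 0.05
  a_12 = 100/400 = 0.25, a_22 = 40/400 = 0.10, a_32 = 160/400 = 0.40
  a_13 = 10/200 = 0.05, a_23 = 80/200 = 0.40, a_33 = 10/200 = 0.05
I − A =
  [   1.00    -0.25    -0.05]
  [  -0.35     0.90    -0.40]
  [  -0.05    -0.40     0.95]
Cofactors of I−A, C_ij = (−1)^(i+j)·(minor ij) (rows/columns in the sector order above):
  C_11 = (0.90)(0.95) − (-0.40)(-0.40) = 0.6950
  C_12 = −[(-0.35)(0.95) − (-0.40)(-0.05)] = 0.3525
  C_13 = (-0.35)(-0.40) − (0.90)(-0.05) = 0.1850
  C_21 = −[(-0.25)(0.95) − (-0.05)(-0.40)] = 0.2575
  C_22 = (1.00)(0.95) − (-0.05)(-0.05) = 0.9475
  C_23 = −[(1.00)(-0.40) − (-0.25)(-0.05)] = 0.4125
  C_31 = (-0.25)(-0.40) − (-0.05)(0.90) = 0.1450
  C_32 = −[(1.00)(-0.40) − (-0.05)(-0.35)] = 0.4175
  C_33 = (1.00)(0.90) − (-0.25)(-0.35) = 0.8125
det(I−A) = Σ_j (I−A)_1j·C_1j = (1.00)(0.6950) + (-0.25)(0.3525) + (-0.05)(0.1850) = 0.597625
adj(I−A) = Cᵀ =
  [ 0.6950   0.2575   0.1450]
  [ 0.3525   0.9475   0.4175]
  [ 0.1850   0.4125   0.8125]
(I − A)⁻¹ = adj(I−A) / det(I−A) ≈
  [   1.1629     0.4309     0.2426]
  [   0.5898     1.5854     0.6986]
  [   0.3096     0.6902     1.3595]
Δx = (I − A)⁻¹ Δd with Δd having +40 in the Ceramics component and 0 elsewhere.
So Δx_3 = L_33 · (+40), where L_33 = adj(I−A)_33 / det(I−A) = 0.8125 / 0.597625.
Δx_3 = 0.8125 × (+40) / 0.597625 = 32.50 / 0.597625 ≈ 54.38.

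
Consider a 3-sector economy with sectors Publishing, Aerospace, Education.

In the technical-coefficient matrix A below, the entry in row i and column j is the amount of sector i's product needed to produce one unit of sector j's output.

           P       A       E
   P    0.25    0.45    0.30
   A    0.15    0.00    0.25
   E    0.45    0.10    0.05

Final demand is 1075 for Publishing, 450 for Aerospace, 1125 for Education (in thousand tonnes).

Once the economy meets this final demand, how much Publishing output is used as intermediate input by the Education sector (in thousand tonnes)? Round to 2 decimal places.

z_PE = 950.55

I − A =
  [   0.75    -0.45    -0.30]
  [  -0.15     1.00    -0.25]
  [  -0.45    -0.10     0.95]
Cofactors of I−A, C_ij = (−1)^(i+j)·(minor ij) (rows/columns in the sector order above):
  C_11 = (1.00)(0.95) − (-0.25)(-0.10) = 0.9250
  C_12 = −[(-0.15)(0.95) − (-0.25)(-0.45)] = 0.2550
  C_13 = (-0.15)(-0.10) − (1.00)(-0.45) = 0.4650
  C_21 = −[(-0.45)(0.95) − (-0.30)(-0.10)] = 0.4575
  C_22 = (0.75)(0.95) − (-0.30)(-0.45) = 0.5775
  C_23 = −[(0.75)(-0.10) − (-0.45)(-0.45)] = 0.2775
  C_31 = (-0.45)(-0.25) − (-0.30)(1.00) = 0.4125
  C_32 = −[(0.75)(-0.25) − (-0.30)(-0.15)] = 0.2325
  C_33 = (0.75)(1.00) − (-0.45)(-0.15) = 0.6825
det(I−A) = Σ_j (I−A)_1j·C_1j = (0.75)(0.9250) + (-0.45)(0.2550) + (-0.30)(0.4650) = 0.4395
adj(I−A) = Cᵀ =
  [ 0.9250   0.4575   0.4125]
  [ 0.2550   0.5775   0.2325]
  [ 0.4650   0.2775   0.6825]
(I − A)⁻¹ = adj(I−A) / det(I−A) ≈
  [   2.1047     1.0410     0.9386]
  [   0.5802     1.3140     0.5290]
  [   1.0580     0.6314     1.5529]
First solve x = (I − A)⁻¹ d = adj(I−A)·d / det(I−A); in particular x_E = (0.4650·1075 + 0.2775·450 + 0.6825·1125) / 0.4395 = 1392.5625 / 0.4395 ≈ 3168.5154.
Intermediate flow from P to E: z_PE = a_PE · x_E = 0.30 × 1392.5625 / 0.4395 = 417.76875 / 0.4395 ≈ 950.55.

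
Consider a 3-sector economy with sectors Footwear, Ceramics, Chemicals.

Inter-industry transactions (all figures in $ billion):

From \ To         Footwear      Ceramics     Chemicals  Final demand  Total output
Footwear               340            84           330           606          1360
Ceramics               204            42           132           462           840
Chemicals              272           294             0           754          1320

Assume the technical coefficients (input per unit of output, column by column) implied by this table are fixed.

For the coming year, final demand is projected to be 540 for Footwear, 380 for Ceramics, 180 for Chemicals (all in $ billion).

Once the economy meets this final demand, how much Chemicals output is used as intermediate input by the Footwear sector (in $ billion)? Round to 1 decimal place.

z_31 = 200.4

Technical coefficients a_ij = z_ij / X_j:
  a_11 = 340/1360 = 0.25, a_21 = 204/1360 = 0.15, a_31 = 272/1360 = 0.20
  a_12 = 84/840 = 0.10, a_22 = 42/840 = 0.05, a_32 = 294/840 = 0.35
  a_13 = 330/1320 = 0.25, a_23 = 132/1320 = 0.10, a_33 = 0/1320 = 0.00
I − A =
  [   0.75    -0.10    -0.25]
  [  -0.15     0.95    -0.10]
  [  -0.20    -0.35     1.00]
Cofactors of I−A, C_ij = (−1)^(i+j)·(minor ij) (rows/columns in the sector order above):
  C_11 = (0.95)(1.00) − (-0.10)(-0.35) = 0.9150
  C_12 = −[(-0.15)(1.00) − (-0.10)(-0.20)] = 0.1700
  C_13 = (-0.15)(-0.35) − (0.95)(-0.20) = 0.2425
  C_21 = −[(-0.10)(1.00) − (-0.25)(-0.35)] = 0.1875
  C_22 = (0.75)(1.00) − (-0.25)(-0.20) = 0.7000
  C_23 = −[(0.75)(-0.35) − (-0.10)(-0.20)] = 0.2825
  C_31 = (-0.10)(-0.10) − (-0.25)(0.95) = 0.2475
  C_32 = −[(0.75)(-0.10) − (-0.25)(-0.15)] = 0.1125
  C_33 = (0.75)(0.95) − (-0.10)(-0.15) = 0.6975
det(I−A) = Σ_j (I−A)_1j·C_1j = (0.75)(0.9150) + (-0.10)(0.1700) + (-0.25)(0.2425) = 0.608625
adj(I−A) = Cᵀ =
  [ 0.9150   0.1875   0.2475]
  [ 0.1700   0.7000   0.1125]
  [ 0.2425   0.2825   0.6975]
(I − A)⁻¹ = adj(I−A) / det(I−A) ≈
  [   1.5034     0.3081     0.4067]
  [   0.2793     1.1501     0.1848]
  [   0.3984     0.4642     1.1460]
First solve x = (I − A)⁻¹ d = adj(I−A)·d / det(I−A); in particular x_1 = (0.9150·540 + 0.1875·380 + 0.2475·180) / 0.608625 = 609.90 / 0.608625 ≈ 1002.095.
Intermediate flow from 3 to 1: z_31 = a_31 · x_1 = 0.20 × 609.90 / 0.608625 = 121.98 / 0.608625 ≈ 200.4.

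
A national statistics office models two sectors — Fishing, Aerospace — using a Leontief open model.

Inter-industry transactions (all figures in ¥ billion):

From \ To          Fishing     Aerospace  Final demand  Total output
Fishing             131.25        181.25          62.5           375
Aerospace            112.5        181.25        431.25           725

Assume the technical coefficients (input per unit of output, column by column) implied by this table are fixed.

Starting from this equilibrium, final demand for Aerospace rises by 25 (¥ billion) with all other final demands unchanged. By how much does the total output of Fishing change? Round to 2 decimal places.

Δx_F = 15.15

Technical coefficients a_ij = z_ij / X_j:
  a_FF = 131.25/375 = 0.35, a_AF = 112.5/375 = 0.30
  a_FA = 181.25/725 = 0.25, a_AA = 181.25/725 = 0.25
I − A =
  [   0.65    -0.25]
  [  -0.30     0.75]
det(I−A) = (0.65)(0.75) − (-0.25)(-0.30) = 0.4125
adj(I−A) = [[0.75, 0.25], [0.30, 0.65]]
(I − A)⁻¹ = adj(I−A) / det(I−A) ≈
  [   1.8182     0.6061]
  [   0.7273     1.5758]
Δx = (I − A)⁻¹ Δd with Δd having +25 in the Aerospace component and 0 elsewhere.
So Δx_F = L_FA · (+25), where L_FA = adj(I−A)_FA / det(I−A) = 0.25 / 0.4125.
Δx_F = 0.25 × (+25) / 0.4125 = 6.25 / 0.4125 ≈ 15.15.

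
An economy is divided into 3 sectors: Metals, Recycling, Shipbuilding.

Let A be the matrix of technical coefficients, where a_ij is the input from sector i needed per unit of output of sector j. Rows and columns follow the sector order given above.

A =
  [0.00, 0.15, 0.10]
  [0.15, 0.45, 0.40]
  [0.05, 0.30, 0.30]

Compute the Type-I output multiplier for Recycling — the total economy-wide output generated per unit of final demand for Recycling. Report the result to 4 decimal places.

I − A =
  [   1.00    -0.15    -0.10]
  [  -0.15     0.55    -0.40]
  [  -0.05    -0.30     0.70]
Cofactors of I−A, C_ij = (−1)^(i+j)·(minor ij) (rows/columns in the sector order above):
  C_11 = (0.55)(0.70) − (-0.40)(-0.30) = 0.2650
  C_12 = −[(-0.15)(0.70) − (-0.40)(-0.05)] = 0.1250
  C_13 = (-0.15)(-0.30) − (0.55)(-0.05) = 0.0725
  C_21 = −[(-0.15)(0.70) − (-0.10)(-0.30)] = 0.1350
  C_22 = (1.00)(0.70) − (-0.10)(-0.05) = 0.6950
  C_23 = −[(1.00)(-0.30) − (-0.15)(-0.05)] = 0.3075
  C_31 = (-0.15)(-0.40) − (-0.10)(0.55) = 0.1150
  C_32 = −[(1.00)(-0.40) − (-0.10)(-0.15)] = 0.4150
  C_33 = (1.00)(0.55) − (-0.15)(-0.15) = 0.5275
det(I−A) = Σ_j (I−A)_1j·C_1j = (1.00)(0.2650) + (-0.15)(0.1250) + (-0.10)(0.0725) = 0.2390
adj(I−A) = Cᵀ =
  [ 0.2650   0.1350   0.1150]
  [ 0.1250   0.6950   0.4150]
  [ 0.0725   0.3075   0.5275]
(I − A)⁻¹ = adj(I−A) / det(I−A) ≈
  [   1.10879     0.56485     0.48117]
  [   0.52301     2.90795     1.73640]
  [   0.30335     1.28661     2.20711]
The output multiplier for sector j is the column-j sum of the Leontief inverse (I − A)⁻¹ = adj(I−A) / det(I−A).
Column 2 of adj(I−A): (0.1350, 0.6950, 0.3075); det(I−A) = 0.2390.
m_2 = (0.1350 + 0.6950 + 0.3075) / 0.2390 = 1.1375 / 0.2390 ≈ 4.7594.

m_2 = 4.7594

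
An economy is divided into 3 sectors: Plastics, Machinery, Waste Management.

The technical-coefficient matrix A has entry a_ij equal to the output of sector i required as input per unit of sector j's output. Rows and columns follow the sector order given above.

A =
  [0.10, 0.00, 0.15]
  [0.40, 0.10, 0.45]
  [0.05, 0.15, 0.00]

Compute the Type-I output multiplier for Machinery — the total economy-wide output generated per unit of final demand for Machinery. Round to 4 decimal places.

m_M = 1.4315

I − A =
  [   0.90     0.00    -0.15]
  [  -0.40     0.90    -0.45]
  [  -0.05    -0.15     1.00]
Cofactors of I−A, C_ij = (−1)^(i+j)·(minor ij) (rows/columns in the sector order above):
  C_11 = (0.90)(1.00) − (-0.45)(-0.15) = 0.8325
  C_12 = −[(-0.40)(1.00) − (-0.45)(-0.05)] = 0.4225
  C_13 = (-0.40)(-0.15) − (0.90)(-0.05) = 0.1050
  C_21 = −[(0.00)(1.00) − (-0.15)(-0.15)] = 0.0225
  C_22 = (0.90)(1.00) − (-0.15)(-0.05) = 0.8925
  C_23 = −[(0.90)(-0.15) − (0.00)(-0.05)] = 0.1350
  C_31 = (0.00)(-0.45) − (-0.15)(0.90) = 0.1350
  C_32 = −[(0.90)(-0.45) − (-0.15)(-0.40)] = 0.4650
  C_33 = (0.90)(0.90) − (0.00)(-0.40) = 0.8100
det(I−A) = Σ_j (I−A)_1j·C_1j = (0.90)(0.8325) + (0.00)(0.4225) + (-0.15)(0.1050) = 0.7335
adj(I−A) = Cᵀ =
  [ 0.8325   0.0225   0.1350]
  [ 0.4225   0.8925   0.4650]
  [ 0.1050   0.1350   0.8100]
(I − A)⁻¹ = adj(I−A) / det(I−A) ≈
  [   1.13497     0.03067     0.18405]
  [   0.57601     1.21677     0.63395]
  [   0.14315     0.18405     1.10429]
The output multiplier for sector j is the column-j sum of the Leontief inverse (I − A)⁻¹ = adj(I−A) / det(I−A).
Column M of adj(I−A): (0.0225, 0.8925, 0.1350); det(I−A) = 0.7335.
m_M = (0.0225 + 0.8925 + 0.1350) / 0.7335 = 1.05 / 0.7335 ≈ 1.4315.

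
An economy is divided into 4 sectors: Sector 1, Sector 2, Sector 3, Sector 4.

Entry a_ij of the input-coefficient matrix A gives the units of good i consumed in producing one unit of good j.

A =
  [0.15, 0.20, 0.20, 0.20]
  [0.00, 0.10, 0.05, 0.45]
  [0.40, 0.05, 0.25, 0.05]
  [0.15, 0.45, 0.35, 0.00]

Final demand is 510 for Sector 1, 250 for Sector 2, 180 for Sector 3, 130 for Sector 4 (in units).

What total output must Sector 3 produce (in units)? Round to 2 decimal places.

I − A =
  [   0.85    -0.20    -0.20    -0.20]
  [   0.00     0.90    -0.05    -0.45]
  [  -0.40    -0.05     0.75    -0.05]
  [  -0.15    -0.45    -0.35     1.00]
Compute the cofactors C_ij = (−1)^(i+j)·(3×3 minor ij) of I−A; the adjugate is their transpose:
adj(I−A) = Cᵀ =
  [ 0.495875   0.232000   0.248500   0.216000]
  [ 0.134000   0.490625   0.188375   0.257000]
  [ 0.289125   0.177625   0.552375   0.165375]
  [ 0.235875   0.317750   0.315375   0.495625]
det(I−A) = Σ_j (I−A)_1j·C_1j = (0.85)(0.495875) + (-0.20)(0.134000) + (-0.20)(0.289125) + (-0.20)(0.235875) = 0.28969375
(I − A)⁻¹ = adj(I−A) / det(I−A) ≈
  [   1.7117     0.8008     0.8578     0.7456]
  [   0.4626     1.6936     0.6503     0.8871]
  [   0.9980     0.6131     1.9068     0.5709]
  [   0.8142     1.0968     1.0886     1.7109]
x = (I − A)⁻¹ d = adj(I−A)·d / det(I−A), with det(I−A) = 0.28969375:
  x_1 = (0.495875·510 + 0.232000·250 + 0.248500·180 + 0.216000·130) / 0.28969375 = 383.70625 / 0.28969375 ≈ 1324.52
  x_2 = (0.134000·510 + 0.490625·250 + 0.188375·180 + 0.257000·130) / 0.28969375 = 258.31375 / 0.28969375 ≈ 891.68
  x_3 = (0.289125·510 + 0.177625·250 + 0.552375·180 + 0.165375·130) / 0.28969375 = 312.78625 / 0.28969375 ≈ 1079.71
  x_4 = (0.235875·510 + 0.317750·250 + 0.315375·180 + 0.495625·130) / 0.28969375 = 320.9325 / 0.28969375 ≈ 1107.83

x_3 = 1079.71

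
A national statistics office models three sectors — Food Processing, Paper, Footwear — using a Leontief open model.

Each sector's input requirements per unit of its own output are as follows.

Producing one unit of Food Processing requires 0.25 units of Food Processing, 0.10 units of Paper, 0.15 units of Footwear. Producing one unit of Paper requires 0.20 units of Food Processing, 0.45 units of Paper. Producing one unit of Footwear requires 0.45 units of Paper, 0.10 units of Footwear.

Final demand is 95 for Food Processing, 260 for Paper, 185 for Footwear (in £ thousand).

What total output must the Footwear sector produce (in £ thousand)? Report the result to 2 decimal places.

x_3 = 259.75

I − A =
  [   0.75    -0.20     0.00]
  [  -0.10     0.55    -0.45]
  [  -0.15     0.00     0.90]
Cofactors of I−A, C_ij = (−1)^(i+j)·(minor ij) (rows/columns in the sector order above):
  C_11 = (0.55)(0.90) − (-0.45)(0.00) = 0.4950
  C_12 = −[(-0.10)(0.90) − (-0.45)(-0.15)] = 0.1575
  C_13 = (-0.10)(0.00) − (0.55)(-0.15) = 0.0825
  C_21 = −[(-0.20)(0.90) − (0.00)(0.00)] = 0.1800
  C_22 = (0.75)(0.90) − (0.00)(-0.15) = 0.6750
  C_23 = −[(0.75)(0.00) − (-0.20)(-0.15)] = 0.0300
  C_31 = (-0.20)(-0.45) − (0.00)(0.55) = 0.0900
  C_32 = −[(0.75)(-0.45) − (0.00)(-0.10)] = 0.3375
  C_33 = (0.75)(0.55) − (-0.20)(-0.10) = 0.3925
det(I−A) = Σ_j (I−A)_1j·C_1j = (0.75)(0.4950) + (-0.20)(0.1575) + (0.00)(0.0825) = 0.33975
adj(I−A) = Cᵀ =
  [ 0.4950   0.1800   0.0900]
  [ 0.1575   0.6750   0.3375]
  [ 0.0825   0.0300   0.3925]
(I − A)⁻¹ = adj(I−A) / det(I−A) ≈
  [   1.4570     0.5298     0.2649]
  [   0.4636     1.9868     0.9934]
  [   0.2428     0.0883     1.1553]
x = (I − A)⁻¹ d = adj(I−A)·d / det(I−A), with det(I−A) = 0.33975:
  x_1 = (0.4950·95 + 0.1800·260 + 0.0900·185) / 0.33975 = 110.475 / 0.33975 ≈ 325.17
  x_2 = (0.1575·95 + 0.6750·260 + 0.3375·185) / 0.33975 = 252.90 / 0.33975 ≈ 744.37
  x_3 = (0.0825·95 + 0.0300·260 + 0.3925·185) / 0.33975 = 88.25 / 0.33975 ≈ 259.75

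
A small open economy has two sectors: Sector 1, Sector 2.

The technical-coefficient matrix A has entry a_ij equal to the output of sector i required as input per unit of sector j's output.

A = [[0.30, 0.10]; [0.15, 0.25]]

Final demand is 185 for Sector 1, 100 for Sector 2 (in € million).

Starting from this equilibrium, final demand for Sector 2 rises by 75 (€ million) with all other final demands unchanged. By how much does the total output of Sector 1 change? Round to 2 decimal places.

Δx_1 = 14.71

I − A =
  [   0.70    -0.10]
  [  -0.15     0.75]
det(I−A) = (0.70)(0.75) − (-0.10)(-0.15) = 0.5100
adj(I−A) = [[0.75, 0.10], [0.15, 0.70]]
(I − A)⁻¹ = adj(I−A) / det(I−A) ≈
  [   1.4706     0.1961]
  [   0.2941     1.3725]
Δx = (I − A)⁻¹ Δd with Δd having +75 in the Sector 2 component and 0 elsewhere.
So Δx_1 = L_12 · (+75), where L_12 = adj(I−A)_12 / det(I−A) = 0.10 / 0.5100.
Δx_1 = 0.10 × (+75) / 0.5100 = 7.50 / 0.5100 ≈ 14.71.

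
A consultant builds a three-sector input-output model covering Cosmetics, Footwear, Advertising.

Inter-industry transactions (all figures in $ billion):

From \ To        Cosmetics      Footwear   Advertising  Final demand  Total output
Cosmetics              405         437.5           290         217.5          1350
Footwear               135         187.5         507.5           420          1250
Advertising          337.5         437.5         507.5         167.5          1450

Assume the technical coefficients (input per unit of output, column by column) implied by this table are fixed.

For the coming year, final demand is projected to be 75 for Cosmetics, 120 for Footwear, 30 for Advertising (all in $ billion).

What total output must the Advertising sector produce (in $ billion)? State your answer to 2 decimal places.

x_3 = 379.87

Technical coefficients a_ij = z_ij / X_j:
  a_11 = 405/1350 = 0.30, a_21 = 135/1350 = 0.10, a_31 = 337.5/1350 = 0.25
  a_12 = 437.5/1250 = 0.35, a_22 = 187.5/1250 = 0.15, a_32 = 437.5/1250 = 0.35
  a_13 = 290/1450 = 0.20, a_23 = 507.5/1450 = 0.35, a_33 = 507.5/1450 = 0.35
I − A =
  [   0.70    -0.35    -0.20]
  [  -0.10     0.85    -0.35]
  [  -0.25    -0.35     0.65]
Cofactors of I−A, C_ij = (−1)^(i+j)·(minor ij) (rows/columns in the sector order above):
  C_11 = (0.85)(0.65) − (-0.35)(-0.35) = 0.4300
  C_12 = −[(-0.10)(0.65) − (-0.35)(-0.25)] = 0.1525
  C_13 = (-0.10)(-0.35) − (0.85)(-0.25) = 0.2475
  C_21 = −[(-0.35)(0.65) − (-0.20)(-0.35)] = 0.2975
  C_22 = (0.70)(0.65) − (-0.20)(-0.25) = 0.4050
  C_23 = −[(0.70)(-0.35) − (-0.35)(-0.25)] = 0.3325
  C_31 = (-0.35)(-0.35) − (-0.20)(0.85) = 0.2925
  C_32 = −[(0.70)(-0.35) − (-0.20)(-0.10)] = 0.2650
  C_33 = (0.70)(0.85) − (-0.35)(-0.10) = 0.5600
det(I−A) = Σ_j (I−A)_1j·C_1j = (0.70)(0.4300) + (-0.35)(0.1525) + (-0.20)(0.2475) = 0.198125
adj(I−A) = Cᵀ =
  [ 0.4300   0.2975   0.2925]
  [ 0.1525   0.4050   0.2650]
  [ 0.2475   0.3325   0.5600]
(I − A)⁻¹ = adj(I−A) / det(I−A) ≈
  [   2.1703     1.5016     1.4763]
  [   0.7697     2.0442     1.3375]
  [   1.2492     1.6782     2.8265]
x = (I − A)⁻¹ d = adj(I−A)·d / det(I−A), with det(I−A) = 0.198125:
  x_1 = (0.4300·75 + 0.2975·120 + 0.2925·30) / 0.198125 = 76.725 / 0.198125 ≈ 387.26
  x_2 = (0.1525·75 + 0.4050·120 + 0.2650·30) / 0.198125 = 67.9875 / 0.198125 ≈ 343.15
  x_3 = (0.2475·75 + 0.3325·120 + 0.5600·30) / 0.198125 = 75.2625 / 0.198125 ≈ 379.87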